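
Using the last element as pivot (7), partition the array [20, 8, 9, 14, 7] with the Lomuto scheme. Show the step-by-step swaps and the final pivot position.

Lomuto partition with pivot = 7:

Initial array: [20, 8, 9, 14, 7]

arr[0]=20 > 7: no swap
arr[1]=8 > 7: no swap
arr[2]=9 > 7: no swap
arr[3]=14 > 7: no swap

Place pivot at position 0: [7, 8, 9, 14, 20]
Pivot position: 0

After partitioning with pivot 7, the array becomes [7, 8, 9, 14, 20]. The pivot is placed at index 0. All elements to the left of the pivot are <= 7, and all elements to the right are > 7.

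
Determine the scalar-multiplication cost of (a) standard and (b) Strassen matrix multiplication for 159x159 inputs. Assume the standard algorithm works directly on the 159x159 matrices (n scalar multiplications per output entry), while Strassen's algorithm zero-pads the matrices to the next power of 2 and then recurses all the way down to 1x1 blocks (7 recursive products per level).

Matrix multiplication for 159x159 matrices:

Strassen's algorithm requires power-of-2 dimensions. Pad 159x159 to 256x256 (next power of 2).

Standard algorithm: 159^3 = 4019679 multiplications
Strassen's algorithm: 7^(log2(256)) = 7^8 = 5764801 multiplications
Difference: 4019679 - 5764801 = -1745122 (Strassen uses MORE here due to padding overhead — for small or just-over-power-of-2 n, padding can outweigh the per-level savings)

Standard: 4019679 multiplications (159^3). Strassen: 5764801 multiplications (7^8, after padding to 256x256). Strassen reduces 8 recursive multiplications to 7 at each level.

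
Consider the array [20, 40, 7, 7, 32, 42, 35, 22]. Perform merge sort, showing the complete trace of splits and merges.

Merge sort trace:

Split: [20, 40, 7, 7, 32, 42, 35, 22] -> [20, 40, 7, 7] and [32, 42, 35, 22]
  Split: [20, 40, 7, 7] -> [20, 40] and [7, 7]
    Split: [20, 40] -> [20] and [40]
    Merge: [20] + [40] -> [20, 40]
    Split: [7, 7] -> [7] and [7]
    Merge: [7] + [7] -> [7, 7]
  Merge: [20, 40] + [7, 7] -> [7, 7, 20, 40]
  Split: [32, 42, 35, 22] -> [32, 42] and [35, 22]
    Split: [32, 42] -> [32] and [42]
    Merge: [32] + [42] -> [32, 42]
    Split: [35, 22] -> [35] and [22]
    Merge: [35] + [22] -> [22, 35]
  Merge: [32, 42] + [22, 35] -> [22, 32, 35, 42]
Merge: [7, 7, 20, 40] + [22, 32, 35, 42] -> [7, 7, 20, 22, 32, 35, 40, 42]

Final sorted array: [7, 7, 20, 22, 32, 35, 40, 42]

The merge sort proceeds by recursively splitting the array and merging sorted halves.
After all merges, the sorted array is [7, 7, 20, 22, 32, 35, 40, 42].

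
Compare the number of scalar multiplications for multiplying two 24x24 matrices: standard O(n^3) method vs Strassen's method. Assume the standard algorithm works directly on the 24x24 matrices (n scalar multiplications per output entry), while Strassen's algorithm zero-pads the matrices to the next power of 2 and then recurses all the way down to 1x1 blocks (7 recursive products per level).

Matrix multiplication for 24x24 matrices:

Strassen's algorithm requires power-of-2 dimensions. Pad 24x24 to 32x32 (next power of 2).

Standard algorithm: 24^3 = 13824 multiplications
Strassen's algorithm: 7^(log2(32)) = 7^5 = 16807 multiplications
Difference: 13824 - 16807 = -2983 (Strassen uses MORE here due to padding overhead — for small or just-over-power-of-2 n, padding can outweigh the per-level savings)

Standard: 13824 multiplications (24^3). Strassen: 16807 multiplications (7^5, after padding to 32x32). Strassen reduces 8 recursive multiplications to 7 at each level.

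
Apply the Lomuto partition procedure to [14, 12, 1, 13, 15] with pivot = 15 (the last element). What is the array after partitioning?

Lomuto partition with pivot = 15:

Initial array: [14, 12, 1, 13, 15]

arr[0]=14 <= 15: swap with position 0, array becomes [14, 12, 1, 13, 15]
arr[1]=12 <= 15: swap with position 1, array becomes [14, 12, 1, 13, 15]
arr[2]=1 <= 15: swap with position 2, array becomes [14, 12, 1, 13, 15]
arr[3]=13 <= 15: swap with position 3, array becomes [14, 12, 1, 13, 15]

Place pivot at position 4: [14, 12, 1, 13, 15]
Pivot position: 4

After partitioning with pivot 15, the array becomes [14, 12, 1, 13, 15]. The pivot is placed at index 4. All elements to the left of the pivot are <= 15, and all elements to the right are > 15.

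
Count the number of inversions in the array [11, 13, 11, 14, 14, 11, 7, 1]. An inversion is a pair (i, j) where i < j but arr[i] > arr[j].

Finding inversions in [11, 13, 11, 14, 14, 11, 7, 1]:

(0, 6): arr[0]=11 > arr[6]=7
(0, 7): arr[0]=11 > arr[7]=1
(1, 2): arr[1]=13 > arr[2]=11
(1, 5): arr[1]=13 > arr[5]=11
(1, 6): arr[1]=13 > arr[6]=7
(1, 7): arr[1]=13 > arr[7]=1
(2, 6): arr[2]=11 > arr[6]=7
(2, 7): arr[2]=11 > arr[7]=1
(3, 5): arr[3]=14 > arr[5]=11
(3, 6): arr[3]=14 > arr[6]=7
(3, 7): arr[3]=14 > arr[7]=1
(4, 5): arr[4]=14 > arr[5]=11
(4, 6): arr[4]=14 > arr[6]=7
(4, 7): arr[4]=14 > arr[7]=1
(5, 6): arr[5]=11 > arr[6]=7
(5, 7): arr[5]=11 > arr[7]=1
(6, 7): arr[6]=7 > arr[7]=1

Total inversions: 17

The array has 17 inversion(s): (0,6), (0,7), (1,2), (1,5), (1,6), (1,7), (2,6), (2,7), (3,5), (3,6), (3,7), (4,5), (4,6), (4,7), (5,6), (5,7), (6,7). Each pair (i,j) satisfies i < j and arr[i] > arr[j].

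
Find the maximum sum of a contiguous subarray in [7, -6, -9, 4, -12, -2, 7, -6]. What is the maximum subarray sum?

Using Kadane's algorithm on [7, -6, -9, 4, -12, -2, 7, -6]:

Scanning through the array:
Position 1 (value -6): max_ending_here = 1, max_so_far = 7
Position 2 (value -9): max_ending_here = -8, max_so_far = 7
Position 3 (value 4): max_ending_here = 4, max_so_far = 7
Position 4 (value -12): max_ending_here = -8, max_so_far = 7
Position 5 (value -2): max_ending_here = -2, max_so_far = 7
Position 6 (value 7): max_ending_here = 7, max_so_far = 7
Position 7 (value -6): max_ending_here = 1, max_so_far = 7

Maximum subarray: [7]
Maximum sum: 7

The maximum subarray is [7] with sum 7. This subarray runs from index 0 to index 0.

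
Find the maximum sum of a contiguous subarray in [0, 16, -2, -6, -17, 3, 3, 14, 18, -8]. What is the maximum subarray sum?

Using Kadane's algorithm on [0, 16, -2, -6, -17, 3, 3, 14, 18, -8]:

Scanning through the array:
Position 1 (value 16): max_ending_here = 16, max_so_far = 16
Position 2 (value -2): max_ending_here = 14, max_so_far = 16
Position 3 (value -6): max_ending_here = 8, max_so_far = 16
Position 4 (value -17): max_ending_here = -9, max_so_far = 16
Position 5 (value 3): max_ending_here = 3, max_so_far = 16
Position 6 (value 3): max_ending_here = 6, max_so_far = 16
Position 7 (value 14): max_ending_here = 20, max_so_far = 20
Position 8 (value 18): max_ending_here = 38, max_so_far = 38
Position 9 (value -8): max_ending_here = 30, max_so_far = 38

Maximum subarray: [3, 3, 14, 18]
Maximum sum: 38

The maximum subarray is [3, 3, 14, 18] with sum 38. This subarray runs from index 5 to index 8.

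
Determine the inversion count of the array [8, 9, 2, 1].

Finding inversions in [8, 9, 2, 1]:

(0, 2): arr[0]=8 > arr[2]=2
(0, 3): arr[0]=8 > arr[3]=1
(1, 2): arr[1]=9 > arr[2]=2
(1, 3): arr[1]=9 > arr[3]=1
(2, 3): arr[2]=2 > arr[3]=1

Total inversions: 5

The array has 5 inversion(s): (0,2), (0,3), (1,2), (1,3), (2,3). Each pair (i,j) satisfies i < j and arr[i] > arr[j].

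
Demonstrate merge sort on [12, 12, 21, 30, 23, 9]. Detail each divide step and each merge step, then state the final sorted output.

Merge sort trace:

Split: [12, 12, 21, 30, 23, 9] -> [12, 12, 21] and [30, 23, 9]
  Split: [12, 12, 21] -> [12] and [12, 21]
    Split: [12, 21] -> [12] and [21]
    Merge: [12] + [21] -> [12, 21]
  Merge: [12] + [12, 21] -> [12, 12, 21]
  Split: [30, 23, 9] -> [30] and [23, 9]
    Split: [23, 9] -> [23] and [9]
    Merge: [23] + [9] -> [9, 23]
  Merge: [30] + [9, 23] -> [9, 23, 30]
Merge: [12, 12, 21] + [9, 23, 30] -> [9, 12, 12, 21, 23, 30]

Final sorted array: [9, 12, 12, 21, 23, 30]

The merge sort proceeds by recursively splitting the array and merging sorted halves.
After all merges, the sorted array is [9, 12, 12, 21, 23, 30].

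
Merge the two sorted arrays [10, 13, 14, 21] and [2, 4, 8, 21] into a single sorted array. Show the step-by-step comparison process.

Merging process:

Compare 10 vs 2: take 2 from right. Merged: [2]
Compare 10 vs 4: take 4 from right. Merged: [2, 4]
Compare 10 vs 8: take 8 from right. Merged: [2, 4, 8]
Compare 10 vs 21: take 10 from left. Merged: [2, 4, 8, 10]
Compare 13 vs 21: take 13 from left. Merged: [2, 4, 8, 10, 13]
Compare 14 vs 21: take 14 from left. Merged: [2, 4, 8, 10, 13, 14]
Compare 21 vs 21: take 21 from left. Merged: [2, 4, 8, 10, 13, 14, 21]
Append remaining from right: [21]. Merged: [2, 4, 8, 10, 13, 14, 21, 21]

Final merged array: [2, 4, 8, 10, 13, 14, 21, 21]
Total comparisons: 7

The merged array is [2, 4, 8, 10, 13, 14, 21, 21], requiring 7 comparisons. The merge step runs in O(n) time where n is the total number of elements.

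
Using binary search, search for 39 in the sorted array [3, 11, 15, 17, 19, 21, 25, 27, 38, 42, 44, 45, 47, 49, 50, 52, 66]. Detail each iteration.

Binary search for 39 in [3, 11, 15, 17, 19, 21, 25, 27, 38, 42, 44, 45, 47, 49, 50, 52, 66]:

lo=0, hi=16, mid=8, arr[mid]=38 -> 38 < 39, search right half
lo=9, hi=16, mid=12, arr[mid]=47 -> 47 > 39, search left half
lo=9, hi=11, mid=10, arr[mid]=44 -> 44 > 39, search left half
lo=9, hi=9, mid=9, arr[mid]=42 -> 42 > 39, search left half
lo=9 > hi=8, target 39 not found

Binary search determines that 39 is not in the array after 4 comparisons. The search space was exhausted without finding the target.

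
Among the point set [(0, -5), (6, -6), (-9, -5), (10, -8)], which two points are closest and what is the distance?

Computing all pairwise distances among 4 points:

d((0, -5), (6, -6)) = 6.0828
d((0, -5), (-9, -5)) = 9.0
d((0, -5), (10, -8)) = 10.4403
d((6, -6), (-9, -5)) = 15.0333
d((6, -6), (10, -8)) = 4.4721 <-- minimum
d((-9, -5), (10, -8)) = 19.2354

Closest pair: (6, -6) and (10, -8) with distance 4.4721

The closest pair is (6, -6) and (10, -8) with Euclidean distance 4.4721. For 4 points, brute-force pairwise comparison is shown above. For large n, the divide-and-conquer algorithm (sort by x, recurse on halves, check the dividing strip) achieves O(n log n).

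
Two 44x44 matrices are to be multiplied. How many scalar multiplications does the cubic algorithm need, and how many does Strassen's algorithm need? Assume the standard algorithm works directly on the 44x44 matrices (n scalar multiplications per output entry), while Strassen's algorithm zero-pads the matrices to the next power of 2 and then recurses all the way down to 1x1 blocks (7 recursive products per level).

Matrix multiplication for 44x44 matrices:

Strassen's algorithm requires power-of-2 dimensions. Pad 44x44 to 64x64 (next power of 2).

Standard algorithm: 44^3 = 85184 multiplications
Strassen's algorithm: 7^(log2(64)) = 7^6 = 117649 multiplications
Difference: 85184 - 117649 = -32465 (Strassen uses MORE here due to padding overhead — for small or just-over-power-of-2 n, padding can outweigh the per-level savings)

Standard: 85184 multiplications (44^3). Strassen: 117649 multiplications (7^6, after padding to 64x64). Strassen reduces 8 recursive multiplications to 7 at each level.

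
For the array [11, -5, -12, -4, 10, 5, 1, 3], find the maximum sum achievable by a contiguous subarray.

Using Kadane's algorithm on [11, -5, -12, -4, 10, 5, 1, 3]:

Scanning through the array:
Position 1 (value -5): max_ending_here = 6, max_so_far = 11
Position 2 (value -12): max_ending_here = -6, max_so_far = 11
Position 3 (value -4): max_ending_here = -4, max_so_far = 11
Position 4 (value 10): max_ending_here = 10, max_so_far = 11
Position 5 (value 5): max_ending_here = 15, max_so_far = 15
Position 6 (value 1): max_ending_here = 16, max_so_far = 16
Position 7 (value 3): max_ending_here = 19, max_so_far = 19

Maximum subarray: [10, 5, 1, 3]
Maximum sum: 19

The maximum subarray is [10, 5, 1, 3] with sum 19. This subarray runs from index 4 to index 7.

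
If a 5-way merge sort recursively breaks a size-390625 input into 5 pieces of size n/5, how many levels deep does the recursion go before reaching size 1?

For divide and conquer with division factor 5:

Problem sizes at each level:
Level 0: 390625
Level 1: 78125
Level 2: 15625
Level 3: 3125
Level 4: 625
Level 5: 125
Level 6: 25
Level 7: 5
Level 8: 1

The root is level 0 and the size-1 base case is level 8 (the tree spans levels 0 through 8, i.e. 9 levels counting the root), so the depth is the number of divisions: log_5(390625) = 8

The recursion tree depth is log_5(390625) = 8. At each level, the problem size is divided by 5, so it takes 8 divisions to reduce to a base case of size 1. The algorithm makes 5 recursive calls at each level.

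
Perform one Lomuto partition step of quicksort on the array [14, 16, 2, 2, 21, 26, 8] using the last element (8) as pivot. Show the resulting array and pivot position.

Lomuto partition with pivot = 8:

Initial array: [14, 16, 2, 2, 21, 26, 8]

arr[0]=14 > 8: no swap
arr[1]=16 > 8: no swap
arr[2]=2 <= 8: swap with position 0, array becomes [2, 16, 14, 2, 21, 26, 8]
arr[3]=2 <= 8: swap with position 1, array becomes [2, 2, 14, 16, 21, 26, 8]
arr[4]=21 > 8: no swap
arr[5]=26 > 8: no swap

Place pivot at position 2: [2, 2, 8, 16, 21, 26, 14]
Pivot position: 2

After partitioning with pivot 8, the array becomes [2, 2, 8, 16, 21, 26, 14]. The pivot is placed at index 2. All elements to the left of the pivot are <= 8, and all elements to the right are > 8.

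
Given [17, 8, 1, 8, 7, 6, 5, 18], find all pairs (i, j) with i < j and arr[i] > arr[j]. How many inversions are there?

Finding inversions in [17, 8, 1, 8, 7, 6, 5, 18]:

(0, 1): arr[0]=17 > arr[1]=8
(0, 2): arr[0]=17 > arr[2]=1
(0, 3): arr[0]=17 > arr[3]=8
(0, 4): arr[0]=17 > arr[4]=7
(0, 5): arr[0]=17 > arr[5]=6
(0, 6): arr[0]=17 > arr[6]=5
(1, 2): arr[1]=8 > arr[2]=1
(1, 4): arr[1]=8 > arr[4]=7
(1, 5): arr[1]=8 > arr[5]=6
(1, 6): arr[1]=8 > arr[6]=5
(3, 4): arr[3]=8 > arr[4]=7
(3, 5): arr[3]=8 > arr[5]=6
(3, 6): arr[3]=8 > arr[6]=5
(4, 5): arr[4]=7 > arr[5]=6
(4, 6): arr[4]=7 > arr[6]=5
(5, 6): arr[5]=6 > arr[6]=5

Total inversions: 16

The array has 16 inversion(s): (0,1), (0,2), (0,3), (0,4), (0,5), (0,6), (1,2), (1,4), (1,5), (1,6), (3,4), (3,5), (3,6), (4,5), (4,6), (5,6). Each pair (i,j) satisfies i < j and arr[i] > arr[j].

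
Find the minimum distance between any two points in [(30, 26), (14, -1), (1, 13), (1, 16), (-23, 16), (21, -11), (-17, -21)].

Computing all pairwise distances among 7 points:

d((30, 26), (14, -1)) = 31.3847
d((30, 26), (1, 13)) = 31.7805
d((30, 26), (1, 16)) = 30.6757
d((30, 26), (-23, 16)) = 53.9351
d((30, 26), (21, -11)) = 38.0789
d((30, 26), (-17, -21)) = 66.468
d((14, -1), (1, 13)) = 19.105
d((14, -1), (1, 16)) = 21.4009
d((14, -1), (-23, 16)) = 40.7185
d((14, -1), (21, -11)) = 12.2066
d((14, -1), (-17, -21)) = 36.8917
d((1, 13), (1, 16)) = 3.0 <-- minimum
d((1, 13), (-23, 16)) = 24.1868
d((1, 13), (21, -11)) = 31.241
d((1, 13), (-17, -21)) = 38.4708
d((1, 16), (-23, 16)) = 24.0
d((1, 16), (21, -11)) = 33.6006
d((1, 16), (-17, -21)) = 41.1461
d((-23, 16), (21, -11)) = 51.6236
d((-23, 16), (-17, -21)) = 37.4833
d((21, -11), (-17, -21)) = 39.2938

Closest pair: (1, 13) and (1, 16) with distance 3.0

The closest pair is (1, 13) and (1, 16) with Euclidean distance 3.0. For 7 points, brute-force pairwise comparison is shown above. For large n, the divide-and-conquer algorithm (sort by x, recurse on halves, check the dividing strip) achieves O(n log n).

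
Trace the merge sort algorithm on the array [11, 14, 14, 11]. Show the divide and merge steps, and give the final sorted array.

Merge sort trace:

Split: [11, 14, 14, 11] -> [11, 14] and [14, 11]
  Split: [11, 14] -> [11] and [14]
  Merge: [11] + [14] -> [11, 14]
  Split: [14, 11] -> [14] and [11]
  Merge: [14] + [11] -> [11, 14]
Merge: [11, 14] + [11, 14] -> [11, 11, 14, 14]

Final sorted array: [11, 11, 14, 14]

The merge sort proceeds by recursively splitting the array and merging sorted halves.
After all merges, the sorted array is [11, 11, 14, 14].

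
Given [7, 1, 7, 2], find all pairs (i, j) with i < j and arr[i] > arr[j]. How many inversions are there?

Finding inversions in [7, 1, 7, 2]:

(0, 1): arr[0]=7 > arr[1]=1
(0, 3): arr[0]=7 > arr[3]=2
(2, 3): arr[2]=7 > arr[3]=2

Total inversions: 3

The array has 3 inversion(s): (0,1), (0,3), (2,3). Each pair (i,j) satisfies i < j and arr[i] > arr[j].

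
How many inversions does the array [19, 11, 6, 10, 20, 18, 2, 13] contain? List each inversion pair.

Finding inversions in [19, 11, 6, 10, 20, 18, 2, 13]:

(0, 1): arr[0]=19 > arr[1]=11
(0, 2): arr[0]=19 > arr[2]=6
(0, 3): arr[0]=19 > arr[3]=10
(0, 5): arr[0]=19 > arr[5]=18
(0, 6): arr[0]=19 > arr[6]=2
(0, 7): arr[0]=19 > arr[7]=13
(1, 2): arr[1]=11 > arr[2]=6
(1, 3): arr[1]=11 > arr[3]=10
(1, 6): arr[1]=11 > arr[6]=2
(2, 6): arr[2]=6 > arr[6]=2
(3, 6): arr[3]=10 > arr[6]=2
(4, 5): arr[4]=20 > arr[5]=18
(4, 6): arr[4]=20 > arr[6]=2
(4, 7): arr[4]=20 > arr[7]=13
(5, 6): arr[5]=18 > arr[6]=2
(5, 7): arr[5]=18 > arr[7]=13

Total inversions: 16

The array has 16 inversion(s): (0,1), (0,2), (0,3), (0,5), (0,6), (0,7), (1,2), (1,3), (1,6), (2,6), (3,6), (4,5), (4,6), (4,7), (5,6), (5,7). Each pair (i,j) satisfies i < j and arr[i] > arr[j].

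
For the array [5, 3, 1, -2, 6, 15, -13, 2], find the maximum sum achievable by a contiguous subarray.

Using Kadane's algorithm on [5, 3, 1, -2, 6, 15, -13, 2]:

Scanning through the array:
Position 1 (value 3): max_ending_here = 8, max_so_far = 8
Position 2 (value 1): max_ending_here = 9, max_so_far = 9
Position 3 (value -2): max_ending_here = 7, max_so_far = 9
Position 4 (value 6): max_ending_here = 13, max_so_far = 13
Position 5 (value 15): max_ending_here = 28, max_so_far = 28
Position 6 (value -13): max_ending_here = 15, max_so_far = 28
Position 7 (value 2): max_ending_here = 17, max_so_far = 28

Maximum subarray: [5, 3, 1, -2, 6, 15]
Maximum sum: 28

The maximum subarray is [5, 3, 1, -2, 6, 15] with sum 28. This subarray runs from index 0 to index 5.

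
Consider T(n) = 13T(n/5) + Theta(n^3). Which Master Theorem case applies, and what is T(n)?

Master Theorem for T(n) = 13T(n/5) + O(n^3):

a = 13, b = 5, c = 3
log_b(a) = log_5(13) = 1.5937

Case 3: c = 3 > log_5(13) = 1.5937
T(n) = O(n^3) = O(n^3)

For T(n) = 13T(n/5) + O(n^3): log_5(13) = 1.5937. This is Case 3 of the Master Theorem (c > log_b(a), work dominated by root), giving O(n^3).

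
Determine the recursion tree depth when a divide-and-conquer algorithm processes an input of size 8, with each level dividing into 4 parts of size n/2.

For divide and conquer with division factor 2:

Problem sizes at each level:
Level 0: 8
Level 1: 4
Level 2: 2
Level 3: 1

The root is level 0 and the size-1 base case is level 3 (the tree spans levels 0 through 3, i.e. 4 levels counting the root), so the depth is the number of divisions: log_2(8) = 3

The recursion tree depth is log_2(8) = 3. At each level, the problem size is divided by 2, so it takes 3 divisions to reduce to a base case of size 1. The algorithm makes 4 recursive calls at each level.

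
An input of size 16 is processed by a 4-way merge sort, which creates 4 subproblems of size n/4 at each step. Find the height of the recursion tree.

For divide and conquer with division factor 4:

Problem sizes at each level:
Level 0: 16
Level 1: 4
Level 2: 1

The root is level 0 and the size-1 base case is level 2 (the tree spans levels 0 through 2, i.e. 3 levels counting the root), so the depth is the number of divisions: log_4(16) = 2

The recursion tree depth is log_4(16) = 2. At each level, the problem size is divided by 4, so it takes 2 divisions to reduce to a base case of size 1. The algorithm makes 4 recursive calls at each level.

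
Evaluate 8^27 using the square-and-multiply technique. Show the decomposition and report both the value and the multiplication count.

Computing 8^27 by squaring (build up from 8^1; each line after the first costs one multiplication):

8^1 = 8
8^2 = (8^1)^2 = 8^2 = 64
8^3 = 8 * 8^2 = 8 * 64 = 512
8^6 = (8^3)^2 = 512^2 = 262144
8^12 = (8^6)^2 = 262144^2 = 68719476736
8^13 = 8 * 8^12 = 8 * 68719476736 = 549755813888
8^26 = (8^13)^2 = 549755813888^2 = 302231454903657293676544
8^27 = 8 * 8^26 = 8 * 302231454903657293676544 = 2417851639229258349412352

Result: 2417851639229258349412352
Multiplications needed: 7 (7 lines after 8^1)

8^27 = 2417851639229258349412352. Using exponentiation by squaring, this requires 7 multiplications. The key idea: if the exponent is even, square the half-power; if odd, multiply by the base once.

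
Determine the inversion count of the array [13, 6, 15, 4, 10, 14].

Finding inversions in [13, 6, 15, 4, 10, 14]:

(0, 1): arr[0]=13 > arr[1]=6
(0, 3): arr[0]=13 > arr[3]=4
(0, 4): arr[0]=13 > arr[4]=10
(1, 3): arr[1]=6 > arr[3]=4
(2, 3): arr[2]=15 > arr[3]=4
(2, 4): arr[2]=15 > arr[4]=10
(2, 5): arr[2]=15 > arr[5]=14

Total inversions: 7

The array has 7 inversion(s): (0,1), (0,3), (0,4), (1,3), (2,3), (2,4), (2,5). Each pair (i,j) satisfies i < j and arr[i] > arr[j].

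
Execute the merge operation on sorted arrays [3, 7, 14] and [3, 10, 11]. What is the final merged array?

Merging process:

Compare 3 vs 3: take 3 from left. Merged: [3]
Compare 7 vs 3: take 3 from right. Merged: [3, 3]
Compare 7 vs 10: take 7 from left. Merged: [3, 3, 7]
Compare 14 vs 10: take 10 from right. Merged: [3, 3, 7, 10]
Compare 14 vs 11: take 11 from right. Merged: [3, 3, 7, 10, 11]
Append remaining from left: [14]. Merged: [3, 3, 7, 10, 11, 14]

Final merged array: [3, 3, 7, 10, 11, 14]
Total comparisons: 5

The merged array is [3, 3, 7, 10, 11, 14], requiring 5 comparisons. The merge step runs in O(n) time where n is the total number of elements.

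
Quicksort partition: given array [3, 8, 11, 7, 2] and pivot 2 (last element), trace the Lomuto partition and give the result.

Lomuto partition with pivot = 2:

Initial array: [3, 8, 11, 7, 2]

arr[0]=3 > 2: no swap
arr[1]=8 > 2: no swap
arr[2]=11 > 2: no swap
arr[3]=7 > 2: no swap

Place pivot at position 0: [2, 8, 11, 7, 3]
Pivot position: 0

After partitioning with pivot 2, the array becomes [2, 8, 11, 7, 3]. The pivot is placed at index 0. All elements to the left of the pivot are <= 2, and all elements to the right are > 2.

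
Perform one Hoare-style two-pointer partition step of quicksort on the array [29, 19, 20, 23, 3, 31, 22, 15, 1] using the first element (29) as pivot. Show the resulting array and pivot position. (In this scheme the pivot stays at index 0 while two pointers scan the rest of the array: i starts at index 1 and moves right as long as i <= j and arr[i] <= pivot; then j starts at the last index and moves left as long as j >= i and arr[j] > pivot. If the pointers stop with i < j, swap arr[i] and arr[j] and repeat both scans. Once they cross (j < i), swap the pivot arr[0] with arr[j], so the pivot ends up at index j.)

Hoare-style two-pointer partition with pivot = 29:

Initial array: [29, 19, 20, 23, 3, 31, 22, 15, 1]

Pointers start at i = 1, j = 8.
i stops at index 5 (arr[5]=31 > 29), j stops at index 8 (arr[8]=1 <= 29): swap arr[5] and arr[8], array becomes [29, 19, 20, 23, 3, 1, 22, 15, 31]
i ends at 8, j ends at 7: the pointers have crossed (j < i), so scanning stops.

Swap pivot arr[0] with arr[7] to place pivot at position 7: [15, 19, 20, 23, 3, 1, 22, 29, 31]
Pivot position: 7

After partitioning with pivot 29, the array becomes [15, 19, 20, 23, 3, 1, 22, 29, 31]. The pivot is placed at index 7. All elements to the left of the pivot are <= 29, and all elements to the right are > 29.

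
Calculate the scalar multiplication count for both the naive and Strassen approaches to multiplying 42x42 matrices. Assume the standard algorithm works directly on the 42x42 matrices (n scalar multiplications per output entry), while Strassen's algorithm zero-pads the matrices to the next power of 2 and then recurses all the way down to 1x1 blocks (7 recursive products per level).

Matrix multiplication for 42x42 matrices:

Strassen's algorithm requires power-of-2 dimensions. Pad 42x42 to 64x64 (next power of 2).

Standard algorithm: 42^3 = 74088 multiplications
Strassen's algorithm: 7^(log2(64)) = 7^6 = 117649 multiplications
Difference: 74088 - 117649 = -43561 (Strassen uses MORE here due to padding overhead — for small or just-over-power-of-2 n, padding can outweigh the per-level savings)

Standard: 74088 multiplications (42^3). Strassen: 117649 multiplications (7^6, after padding to 64x64). Strassen reduces 8 recursive multiplications to 7 at each level.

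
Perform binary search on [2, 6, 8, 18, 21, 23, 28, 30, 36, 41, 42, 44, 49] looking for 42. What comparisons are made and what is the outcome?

Binary search for 42 in [2, 6, 8, 18, 21, 23, 28, 30, 36, 41, 42, 44, 49]:

lo=0, hi=12, mid=6, arr[mid]=28 -> 28 < 42, search right half
lo=7, hi=12, mid=9, arr[mid]=41 -> 41 < 42, search right half
lo=10, hi=12, mid=11, arr[mid]=44 -> 44 > 42, search left half
lo=10, hi=10, mid=10, arr[mid]=42 -> Found target at index 10!

Binary search finds 42 at index 10 after 4 comparisons. The search repeatedly halves the search space by comparing with the middle element.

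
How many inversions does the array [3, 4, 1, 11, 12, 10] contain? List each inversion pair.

Finding inversions in [3, 4, 1, 11, 12, 10]:

(0, 2): arr[0]=3 > arr[2]=1
(1, 2): arr[1]=4 > arr[2]=1
(3, 5): arr[3]=11 > arr[5]=10
(4, 5): arr[4]=12 > arr[5]=10

Total inversions: 4

The array has 4 inversion(s): (0,2), (1,2), (3,5), (4,5). Each pair (i,j) satisfies i < j and arr[i] > arr[j].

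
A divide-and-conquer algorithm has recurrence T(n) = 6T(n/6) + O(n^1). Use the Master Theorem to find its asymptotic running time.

Master Theorem for T(n) = 6T(n/6) + O(n^1):

a = 6, b = 6, c = 1
log_b(a) = log_6(6) = 1.0000

Case 2: c = 1 = log_6(6) = 1.0000
T(n) = O(n^1 log n) = O(n log n)

For T(n) = 6T(n/6) + O(n^1): log_6(6) = 1.0000. This is Case 2 of the Master Theorem (c = log_b(a), equal work at all levels), giving O(n log n).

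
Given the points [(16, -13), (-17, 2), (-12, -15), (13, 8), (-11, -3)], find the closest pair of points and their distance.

Computing all pairwise distances among 5 points:

d((16, -13), (-17, 2)) = 36.2491
d((16, -13), (-12, -15)) = 28.0713
d((16, -13), (13, 8)) = 21.2132
d((16, -13), (-11, -3)) = 28.7924
d((-17, 2), (-12, -15)) = 17.72
d((-17, 2), (13, 8)) = 30.5941
d((-17, 2), (-11, -3)) = 7.8102 <-- minimum
d((-12, -15), (13, 8)) = 33.9706
d((-12, -15), (-11, -3)) = 12.0416
d((13, 8), (-11, -3)) = 26.4008

Closest pair: (-17, 2) and (-11, -3) with distance 7.8102

The closest pair is (-17, 2) and (-11, -3) with Euclidean distance 7.8102. For 5 points, brute-force pairwise comparison is shown above. For large n, the divide-and-conquer algorithm (sort by x, recurse on halves, check the dividing strip) achieves O(n log n).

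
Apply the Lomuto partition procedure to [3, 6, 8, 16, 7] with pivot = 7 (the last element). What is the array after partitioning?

Lomuto partition with pivot = 7:

Initial array: [3, 6, 8, 16, 7]

arr[0]=3 <= 7: swap with position 0, array becomes [3, 6, 8, 16, 7]
arr[1]=6 <= 7: swap with position 1, array becomes [3, 6, 8, 16, 7]
arr[2]=8 > 7: no swap
arr[3]=16 > 7: no swap

Place pivot at position 2: [3, 6, 7, 16, 8]
Pivot position: 2

After partitioning with pivot 7, the array becomes [3, 6, 7, 16, 8]. The pivot is placed at index 2. All elements to the left of the pivot are <= 7, and all elements to the right are > 7.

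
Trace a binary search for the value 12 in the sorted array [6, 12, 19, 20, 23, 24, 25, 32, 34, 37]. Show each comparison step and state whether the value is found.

Binary search for 12 in [6, 12, 19, 20, 23, 24, 25, 32, 34, 37]:

lo=0, hi=9, mid=4, arr[mid]=23 -> 23 > 12, search left half
lo=0, hi=3, mid=1, arr[mid]=12 -> Found target at index 1!

Binary search finds 12 at index 1 after 2 comparisons. The search repeatedly halves the search space by comparing with the middle element.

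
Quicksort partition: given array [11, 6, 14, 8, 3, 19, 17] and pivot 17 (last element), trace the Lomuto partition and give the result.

Lomuto partition with pivot = 17:

Initial array: [11, 6, 14, 8, 3, 19, 17]

arr[0]=11 <= 17: swap with position 0, array becomes [11, 6, 14, 8, 3, 19, 17]
arr[1]=6 <= 17: swap with position 1, array becomes [11, 6, 14, 8, 3, 19, 17]
arr[2]=14 <= 17: swap with position 2, array becomes [11, 6, 14, 8, 3, 19, 17]
arr[3]=8 <= 17: swap with position 3, array becomes [11, 6, 14, 8, 3, 19, 17]
arr[4]=3 <= 17: swap with position 4, array becomes [11, 6, 14, 8, 3, 19, 17]
arr[5]=19 > 17: no swap

Place pivot at position 5: [11, 6, 14, 8, 3, 17, 19]
Pivot position: 5

After partitioning with pivot 17, the array becomes [11, 6, 14, 8, 3, 17, 19]. The pivot is placed at index 5. All elements to the left of the pivot are <= 17, and all elements to the right are > 17.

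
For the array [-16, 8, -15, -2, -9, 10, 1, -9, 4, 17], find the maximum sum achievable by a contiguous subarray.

Using Kadane's algorithm on [-16, 8, -15, -2, -9, 10, 1, -9, 4, 17]:

Scanning through the array:
Position 1 (value 8): max_ending_here = 8, max_so_far = 8
Position 2 (value -15): max_ending_here = -7, max_so_far = 8
Position 3 (value -2): max_ending_here = -2, max_so_far = 8
Position 4 (value -9): max_ending_here = -9, max_so_far = 8
Position 5 (value 10): max_ending_here = 10, max_so_far = 10
Position 6 (value 1): max_ending_here = 11, max_so_far = 11
Position 7 (value -9): max_ending_here = 2, max_so_far = 11
Position 8 (value 4): max_ending_here = 6, max_so_far = 11
Position 9 (value 17): max_ending_here = 23, max_so_far = 23

Maximum subarray: [10, 1, -9, 4, 17]
Maximum sum: 23

The maximum subarray is [10, 1, -9, 4, 17] with sum 23. This subarray runs from index 5 to index 9.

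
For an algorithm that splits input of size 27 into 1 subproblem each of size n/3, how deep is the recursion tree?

For divide and conquer with division factor 3:

Problem sizes at each level:
Level 0: 27
Level 1: 9
Level 2: 3
Level 3: 1

The root is level 0 and the size-1 base case is level 3 (the tree spans levels 0 through 3, i.e. 4 levels counting the root), so the depth is the number of divisions: log_3(27) = 3

The recursion tree depth is log_3(27) = 3. At each level, the problem size is divided by 3, so it takes 3 divisions to reduce to a base case of size 1. The algorithm makes 1 recursive call at each level.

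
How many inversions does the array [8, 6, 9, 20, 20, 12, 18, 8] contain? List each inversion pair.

Finding inversions in [8, 6, 9, 20, 20, 12, 18, 8]:

(0, 1): arr[0]=8 > arr[1]=6
(2, 7): arr[2]=9 > arr[7]=8
(3, 5): arr[3]=20 > arr[5]=12
(3, 6): arr[3]=20 > arr[6]=18
(3, 7): arr[3]=20 > arr[7]=8
(4, 5): arr[4]=20 > arr[5]=12
(4, 6): arr[4]=20 > arr[6]=18
(4, 7): arr[4]=20 > arr[7]=8
(5, 7): arr[5]=12 > arr[7]=8
(6, 7): arr[6]=18 > arr[7]=8

Total inversions: 10

The array has 10 inversion(s): (0,1), (2,7), (3,5), (3,6), (3,7), (4,5), (4,6), (4,7), (5,7), (6,7). Each pair (i,j) satisfies i < j and arr[i] > arr[j].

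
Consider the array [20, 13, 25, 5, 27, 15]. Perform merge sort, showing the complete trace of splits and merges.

Merge sort trace:

Split: [20, 13, 25, 5, 27, 15] -> [20, 13, 25] and [5, 27, 15]
  Split: [20, 13, 25] -> [20] and [13, 25]
    Split: [13, 25] -> [13] and [25]
    Merge: [13] + [25] -> [13, 25]
  Merge: [20] + [13, 25] -> [13, 20, 25]
  Split: [5, 27, 15] -> [5] and [27, 15]
    Split: [27, 15] -> [27] and [15]
    Merge: [27] + [15] -> [15, 27]
  Merge: [5] + [15, 27] -> [5, 15, 27]
Merge: [13, 20, 25] + [5, 15, 27] -> [5, 13, 15, 20, 25, 27]

Final sorted array: [5, 13, 15, 20, 25, 27]

The merge sort proceeds by recursively splitting the array and merging sorted halves.
After all merges, the sorted array is [5, 13, 15, 20, 25, 27].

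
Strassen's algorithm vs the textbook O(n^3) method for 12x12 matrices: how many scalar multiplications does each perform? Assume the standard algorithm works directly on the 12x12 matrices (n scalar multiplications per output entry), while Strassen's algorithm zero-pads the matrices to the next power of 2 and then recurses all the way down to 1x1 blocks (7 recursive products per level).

Matrix multiplication for 12x12 matrices:

Strassen's algorithm requires power-of-2 dimensions. Pad 12x12 to 16x16 (next power of 2).

Standard algorithm: 12^3 = 1728 multiplications
Strassen's algorithm: 7^(log2(16)) = 7^4 = 2401 multiplications
Difference: 1728 - 2401 = -673 (Strassen uses MORE here due to padding overhead — for small or just-over-power-of-2 n, padding can outweigh the per-level savings)

Standard: 1728 multiplications (12^3). Strassen: 2401 multiplications (7^4, after padding to 16x16). Strassen reduces 8 recursive multiplications to 7 at each level.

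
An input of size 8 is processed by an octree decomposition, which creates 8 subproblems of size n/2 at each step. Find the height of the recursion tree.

For divide and conquer with division factor 2:

Problem sizes at each level:
Level 0: 8
Level 1: 4
Level 2: 2
Level 3: 1

The root is level 0 and the size-1 base case is level 3 (the tree spans levels 0 through 3, i.e. 4 levels counting the root), so the depth is the number of divisions: log_2(8) = 3

The recursion tree depth is log_2(8) = 3. At each level, the problem size is divided by 2, so it takes 3 divisions to reduce to a base case of size 1. The algorithm makes 8 recursive calls at each level.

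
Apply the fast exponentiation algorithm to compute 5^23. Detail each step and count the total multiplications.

Computing 5^23 by squaring (build up from 5^1; each line after the first costs one multiplication):

5^1 = 5
5^2 = (5^1)^2 = 5^2 = 25
5^4 = (5^2)^2 = 25^2 = 625
5^5 = 5 * 5^4 = 5 * 625 = 3125
5^10 = (5^5)^2 = 3125^2 = 9765625
5^11 = 5 * 5^10 = 5 * 9765625 = 48828125
5^22 = (5^11)^2 = 48828125^2 = 2384185791015625
5^23 = 5 * 5^22 = 5 * 2384185791015625 = 11920928955078125

Result: 11920928955078125
Multiplications needed: 7 (7 lines after 5^1)

5^23 = 11920928955078125. Using exponentiation by squaring, this requires 7 multiplications. The key idea: if the exponent is even, square the half-power; if odd, multiply by the base once.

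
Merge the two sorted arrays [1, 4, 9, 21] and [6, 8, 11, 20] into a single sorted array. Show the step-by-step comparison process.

Merging process:

Compare 1 vs 6: take 1 from left. Merged: [1]
Compare 4 vs 6: take 4 from left. Merged: [1, 4]
Compare 9 vs 6: take 6 from right. Merged: [1, 4, 6]
Compare 9 vs 8: take 8 from right. Merged: [1, 4, 6, 8]
Compare 9 vs 11: take 9 from left. Merged: [1, 4, 6, 8, 9]
Compare 21 vs 11: take 11 from right. Merged: [1, 4, 6, 8, 9, 11]
Compare 21 vs 20: take 20 from right. Merged: [1, 4, 6, 8, 9, 11, 20]
Append remaining from left: [21]. Merged: [1, 4, 6, 8, 9, 11, 20, 21]

Final merged array: [1, 4, 6, 8, 9, 11, 20, 21]
Total comparisons: 7

The merged array is [1, 4, 6, 8, 9, 11, 20, 21], requiring 7 comparisons. The merge step runs in O(n) time where n is the total number of elements.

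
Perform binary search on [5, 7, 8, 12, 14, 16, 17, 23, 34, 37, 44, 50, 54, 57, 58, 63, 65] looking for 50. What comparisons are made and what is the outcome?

Binary search for 50 in [5, 7, 8, 12, 14, 16, 17, 23, 34, 37, 44, 50, 54, 57, 58, 63, 65]:

lo=0, hi=16, mid=8, arr[mid]=34 -> 34 < 50, search right half
lo=9, hi=16, mid=12, arr[mid]=54 -> 54 > 50, search left half
lo=9, hi=11, mid=10, arr[mid]=44 -> 44 < 50, search right half
lo=11, hi=11, mid=11, arr[mid]=50 -> Found target at index 11!

Binary search finds 50 at index 11 after 4 comparisons. The search repeatedly halves the search space by comparing with the middle element.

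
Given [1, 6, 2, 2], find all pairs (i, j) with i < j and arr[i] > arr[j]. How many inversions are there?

Finding inversions in [1, 6, 2, 2]:

(1, 2): arr[1]=6 > arr[2]=2
(1, 3): arr[1]=6 > arr[3]=2

Total inversions: 2

The array has 2 inversion(s): (1,2), (1,3). Each pair (i,j) satisfies i < j and arr[i] > arr[j].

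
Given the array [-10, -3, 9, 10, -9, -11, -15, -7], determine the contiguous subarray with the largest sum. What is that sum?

Using Kadane's algorithm on [-10, -3, 9, 10, -9, -11, -15, -7]:

Scanning through the array:
Position 1 (value -3): max_ending_here = -3, max_so_far = -3
Position 2 (value 9): max_ending_here = 9, max_so_far = 9
Position 3 (value 10): max_ending_here = 19, max_so_far = 19
Position 4 (value -9): max_ending_here = 10, max_so_far = 19
Position 5 (value -11): max_ending_here = -1, max_so_far = 19
Position 6 (value -15): max_ending_here = -15, max_so_far = 19
Position 7 (value -7): max_ending_here = -7, max_so_far = 19

Maximum subarray: [9, 10]
Maximum sum: 19

The maximum subarray is [9, 10] with sum 19. This subarray runs from index 2 to index 3.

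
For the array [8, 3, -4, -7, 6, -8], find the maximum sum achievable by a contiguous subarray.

Using Kadane's algorithm on [8, 3, -4, -7, 6, -8]:

Scanning through the array:
Position 1 (value 3): max_ending_here = 11, max_so_far = 11
Position 2 (value -4): max_ending_here = 7, max_so_far = 11
Position 3 (value -7): max_ending_here = 0, max_so_far = 11
Position 4 (value 6): max_ending_here = 6, max_so_far = 11
Position 5 (value -8): max_ending_here = -2, max_so_far = 11

Maximum subarray: [8, 3]
Maximum sum: 11

The maximum subarray is [8, 3] with sum 11. This subarray runs from index 0 to index 1.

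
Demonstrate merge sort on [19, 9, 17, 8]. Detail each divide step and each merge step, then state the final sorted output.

Merge sort trace:

Split: [19, 9, 17, 8] -> [19, 9] and [17, 8]
  Split: [19, 9] -> [19] and [9]
  Merge: [19] + [9] -> [9, 19]
  Split: [17, 8] -> [17] and [8]
  Merge: [17] + [8] -> [8, 17]
Merge: [9, 19] + [8, 17] -> [8, 9, 17, 19]

Final sorted array: [8, 9, 17, 19]

The merge sort proceeds by recursively splitting the array and merging sorted halves.
After all merges, the sorted array is [8, 9, 17, 19].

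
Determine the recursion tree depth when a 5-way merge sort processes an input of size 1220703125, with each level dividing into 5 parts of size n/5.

For divide and conquer with division factor 5:

Problem sizes at each level:
Level 0: 1220703125
Level 1: 244140625
Level 2: 48828125
Level 3: 9765625
Level 4: 1953125
Level 5: 390625
Level 6: 78125
Level 7: 15625
Level 8: 3125
Level 9: 625
Level 10: 125
Level 11: 25
Level 12: 5
Level 13: 1

The root is level 0 and the size-1 base case is level 13 (the tree spans levels 0 through 13, i.e. 14 levels counting the root), so the depth is the number of divisions: log_5(1220703125) = 13

The recursion tree depth is log_5(1220703125) = 13. At each level, the problem size is divided by 5, so it takes 13 divisions to reduce to a base case of size 1. The algorithm makes 5 recursive calls at each level.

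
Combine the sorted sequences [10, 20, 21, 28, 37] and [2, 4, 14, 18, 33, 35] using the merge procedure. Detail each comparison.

Merging process:

Compare 10 vs 2: take 2 from right. Merged: [2]
Compare 10 vs 4: take 4 from right. Merged: [2, 4]
Compare 10 vs 14: take 10 from left. Merged: [2, 4, 10]
Compare 20 vs 14: take 14 from right. Merged: [2, 4, 10, 14]
Compare 20 vs 18: take 18 from right. Merged: [2, 4, 10, 14, 18]
Compare 20 vs 33: take 20 from left. Merged: [2, 4, 10, 14, 18, 20]
Compare 21 vs 33: take 21 from left. Merged: [2, 4, 10, 14, 18, 20, 21]
Compare 28 vs 33: take 28 from left. Merged: [2, 4, 10, 14, 18, 20, 21, 28]
Compare 37 vs 33: take 33 from right. Merged: [2, 4, 10, 14, 18, 20, 21, 28, 33]
Compare 37 vs 35: take 35 from right. Merged: [2, 4, 10, 14, 18, 20, 21, 28, 33, 35]
Append remaining from left: [37]. Merged: [2, 4, 10, 14, 18, 20, 21, 28, 33, 35, 37]

Final merged array: [2, 4, 10, 14, 18, 20, 21, 28, 33, 35, 37]
Total comparisons: 10

The merged array is [2, 4, 10, 14, 18, 20, 21, 28, 33, 35, 37], requiring 10 comparisons. The merge step runs in O(n) time where n is the total number of elements.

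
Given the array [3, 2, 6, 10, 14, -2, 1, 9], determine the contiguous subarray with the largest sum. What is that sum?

Using Kadane's algorithm on [3, 2, 6, 10, 14, -2, 1, 9]:

Scanning through the array:
Position 1 (value 2): max_ending_here = 5, max_so_far = 5
Position 2 (value 6): max_ending_here = 11, max_so_far = 11
Position 3 (value 10): max_ending_here = 21, max_so_far = 21
Position 4 (value 14): max_ending_here = 35, max_so_far = 35
Position 5 (value -2): max_ending_here = 33, max_so_far = 35
Position 6 (value 1): max_ending_here = 34, max_so_far = 35
Position 7 (value 9): max_ending_here = 43, max_so_far = 43

Maximum subarray: [3, 2, 6, 10, 14, -2, 1, 9]
Maximum sum: 43

The maximum subarray is [3, 2, 6, 10, 14, -2, 1, 9] with sum 43. This subarray runs from index 0 to index 7.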